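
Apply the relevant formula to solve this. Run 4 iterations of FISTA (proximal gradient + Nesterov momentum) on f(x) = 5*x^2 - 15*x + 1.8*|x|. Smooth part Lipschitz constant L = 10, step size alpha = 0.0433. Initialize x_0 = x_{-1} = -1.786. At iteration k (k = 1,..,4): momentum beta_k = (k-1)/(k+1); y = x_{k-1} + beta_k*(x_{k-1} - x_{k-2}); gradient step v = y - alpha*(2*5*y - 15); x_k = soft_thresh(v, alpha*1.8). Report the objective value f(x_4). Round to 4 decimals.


FISTA on f(x) = 5*x^2 - 15*x + 1.8*|x|
L = 10, alpha = 0.0433
Iteration 1: beta = 0.0, y = -1.786 + 0.0*(-1.786 + 1.786) = -1.786
  grad(y) = -32.86, v = y - alpha*grad = -0.3632
  prox(v) = soft_thresh(-0.3632, 0.0779) = -0.2852
Iteration 2: beta = 0.3333, y = -0.2852 + 0.3333*(-0.2852 + 1.786) = 0.215
  grad(y) = -12.8496, v = y - alpha*grad = 0.7714
  prox(v) = soft_thresh(0.7714, 0.0779) = 0.6935
Iteration 3: beta = 0.5, y = 0.6935 + 0.5*(0.6935 + 0.2852) = 1.1828
  grad(y) = -3.1716, v = y - alpha*grad = 1.3202
  prox(v) = soft_thresh(1.3202, 0.0779) = 1.2422
Iteration 4: beta = 0.6, y = 1.2422 + 0.6*(1.2422 - 0.6935) = 1.5715
  grad(y) = 0.7148, v = y - alpha*grad = 1.5405
  prox(v) = soft_thresh(1.5405, 0.0779) = 1.4626
f(x_4) = 5*1.4626^2 - 15*1.4626 + 1.8*|1.4626| = -8.6103


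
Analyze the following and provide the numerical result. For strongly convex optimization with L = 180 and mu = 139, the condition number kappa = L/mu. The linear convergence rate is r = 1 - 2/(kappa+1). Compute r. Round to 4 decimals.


Step 1: Compute the condition number.
kappa = L/mu = 180/139 = 1.295
Step 2: Compute the convergence rate.
r = 1 - 2/(kappa + 1) = 1 - 2*mu/(L + mu) = (L - mu)/(L + mu) = 41/319 = 0.1285


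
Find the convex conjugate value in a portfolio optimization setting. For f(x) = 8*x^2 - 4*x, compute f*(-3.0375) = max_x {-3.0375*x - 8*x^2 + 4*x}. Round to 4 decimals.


f*(y) = sup_x {y*x - a*x^2 - b*x} = sup_x {(y-b)*x - a*x^2}
FOC: (y - b) - 2a*x = 0 => x* = (y - b)/(2a)
x* = (-3.0375 + 4)/(2*8) = 0.0602
f*(-3.0375) = (y-b)^2/(4a) = (-3.0375 + 4)^2/(4*8)
= 0.9264/32 = 0.029


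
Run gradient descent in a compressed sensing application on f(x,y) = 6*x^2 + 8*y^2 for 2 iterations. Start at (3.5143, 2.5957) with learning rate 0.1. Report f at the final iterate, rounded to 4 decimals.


Gradient descent on f(x,y) = 6*x^2 + 8*y^2.
Starting point: (3.5143, 2.5957), alpha = 0.1
Step 1: grad_x = 2*6*3.5143 = 42.1716, grad_y = 2*8*2.5957 = 41.5312
  x_1 = 3.5143 - 0.1*42.1716 = -0.7029
  y_1 = 2.5957 - 0.1*41.5312 = -1.5574
Step 2: grad_x = 2*6*-0.7029 = -8.4343, grad_y = 2*8*-1.5574 = -24.9187
  x_2 = -0.7029 - 0.1*-8.4343 = 0.1406
  y_2 = -1.5574 - 0.1*-24.9187 = 0.9345
f(0.1406, 0.9345) = 6*0.1406^2 + 8*0.9345^2 = 7.1042


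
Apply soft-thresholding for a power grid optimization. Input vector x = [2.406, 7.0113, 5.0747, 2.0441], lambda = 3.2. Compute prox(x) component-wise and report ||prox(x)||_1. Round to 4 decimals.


Soft-thresholding with lambda = 3.2:
prox(2.406) = sign(2.406)*max(|2.406| - 3.2, 0) = 0.0
prox(7.0113) = sign(7.0113)*max(|7.0113| - 3.2, 0) = 3.8113
prox(5.0747) = sign(5.0747)*max(|5.0747| - 3.2, 0) = 1.8747
prox(2.0441) = sign(2.0441)*max(|2.0441| - 3.2, 0) = 0.0
prox(x) = [0.0, 3.8113, 1.8747, 0.0]
||prox(x)||_1 = 0.0 + 3.8113 + 1.8747 + 0.0 = 5.686


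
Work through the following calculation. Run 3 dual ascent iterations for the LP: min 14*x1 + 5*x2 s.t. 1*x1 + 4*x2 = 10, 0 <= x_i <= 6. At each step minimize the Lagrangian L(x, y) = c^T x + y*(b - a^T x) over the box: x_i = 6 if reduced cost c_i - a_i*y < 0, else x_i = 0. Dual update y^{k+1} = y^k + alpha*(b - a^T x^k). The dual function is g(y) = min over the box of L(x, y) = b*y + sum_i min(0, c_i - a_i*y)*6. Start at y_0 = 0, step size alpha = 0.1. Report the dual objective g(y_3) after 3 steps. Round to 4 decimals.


Dual ascent for LP: min 14*x1 + 5*x2, 1*x1 + 4*x2 = 10, 0 <= x_i <= 6
Step 1: y^k = 0.0, reduced costs: (14.0, 5.0)
  x^k = (0.0, 0.0), subgradient = b - a^T x = 10.0
  y^{k+1} = 0.0 + 0.1*10.0 = 1.0
Step 2: y^k = 1.0, reduced costs: (13.0, 1.0)
  x^k = (0.0, 0.0), subgradient = b - a^T x = 10.0
  y^{k+1} = 1.0 + 0.1*10.0 = 2.0
Step 3: y^k = 2.0, reduced costs: (12.0, -3.0)
  x^k = (0.0, 6.0), subgradient = b - a^T x = -14.0
  y^{k+1} = 2.0 + 0.1*-14.0 = 0.6
Dual objective at y_3 = 0.6: reduced costs (13.4, 2.6), box minimizer x = (0.0, 0.0)
g(y_3) = b*y + (c1 - a1*y)*x1 + (c2 - a2*y)*x2 = 10*0.6 + 13.4*0.0 + 2.6*0.0 = 6.0 + 0.0 + 0.0 = 6.0


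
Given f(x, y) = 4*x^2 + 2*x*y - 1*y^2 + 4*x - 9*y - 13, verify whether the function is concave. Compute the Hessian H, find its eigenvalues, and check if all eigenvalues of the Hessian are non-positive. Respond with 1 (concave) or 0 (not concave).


The Hessian of f(x,y) = 4*x^2 + 2*x*y - 1*y^2 + 4*x - 9*y - 13 is:
H = [[8, 2], [2, -2]]
Trace = 8 - 2 = 6
Determinant = 8*-2 - (2)^2 = -20
Discriminant = (6)^2 - 4*-20 = 116.0
Eigenvalues: lambda_1 = -2.3852, lambda_2 = 8.3852
The function is not concave.

0


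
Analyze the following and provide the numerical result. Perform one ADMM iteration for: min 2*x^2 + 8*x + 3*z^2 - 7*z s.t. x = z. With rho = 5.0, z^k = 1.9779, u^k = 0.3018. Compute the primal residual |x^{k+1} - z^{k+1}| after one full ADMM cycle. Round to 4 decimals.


ADMM iteration with rho = 5.0, z^k = 1.9779, u^k = 0.3018
Step 1: x-update.
Minimize 2*x^2 + 8*x + (5.0/2)*(x - 1.9779 + 0.3018)^2
FOC: (2*2 + 5.0)*x = -8 + 5.0*(1.9779 - 0.3018)
x^{k+1} = 0.0423
Step 2: z-update.
Minimize 3*z^2 - 7*z + (5.0/2)*(0.0423 - z + 0.3018)^2
FOC: (2*3 + 5.0)*z = 7 + 5.0*(0.0423 + 0.3018)
z^{k+1} = 0.7928
Step 3: u-update.
u^{k+1} = 0.3018 + 0.0423 - 0.7928 = -0.4487
Step 4: Primal residual = |0.0423 - 0.7928| = 0.7505


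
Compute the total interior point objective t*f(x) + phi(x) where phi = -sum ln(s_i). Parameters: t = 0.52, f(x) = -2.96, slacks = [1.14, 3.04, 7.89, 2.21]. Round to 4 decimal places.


Step 1: Compute log-barrier.
ln values: [0.131, 1.1119, 2.0656, 0.793]
phi = -(0.131 + 1.1119 + 2.0656 + 0.793) = -4.1015
Step 2: Compute augmented objective.
t*f(x) = 0.52*-2.96 = -1.5392
Total = -1.5392 - 4.1015 = -5.6407


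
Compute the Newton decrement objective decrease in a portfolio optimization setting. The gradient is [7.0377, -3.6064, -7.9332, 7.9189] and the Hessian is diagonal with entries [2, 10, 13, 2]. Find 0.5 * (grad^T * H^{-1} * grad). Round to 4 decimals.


Step 1: H is diagonal, so H^(-1) * g = [3.5189, -0.3606, -0.6102, 3.9595].
Step 2: g^T H^(-1) g = sum_i g_i^2 / H_ii
  = (7.0377)^2/2 + (-3.6064)^2/10 + (-7.9332)^2/13 + (7.9189)^2/2
  = 24.7646 + 1.3006 + 4.8412 + 31.3545 = 62.2609
Step 3: Objective decrease = 0.5 * g^T H^(-1) g = 31.1305


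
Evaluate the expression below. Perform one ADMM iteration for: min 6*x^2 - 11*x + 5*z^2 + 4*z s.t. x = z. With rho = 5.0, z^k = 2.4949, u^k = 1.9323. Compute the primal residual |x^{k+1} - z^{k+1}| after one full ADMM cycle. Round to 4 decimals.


ADMM iteration with rho = 5.0, z^k = 2.4949, u^k = 1.9323
Step 1: x-update.
Minimize 6*x^2 - 11*x + (5.0/2)*(x - 2.4949 + 1.9323)^2
FOC: (2*6 + 5.0)*x = 11 + 5.0*(2.4949 - 1.9323)
x^{k+1} = 0.8125
Step 2: z-update.
Minimize 5*z^2 + 4*z + (5.0/2)*(0.8125 - z + 1.9323)^2
FOC: (2*5 + 5.0)*z = -4 + 5.0*(0.8125 + 1.9323)
z^{k+1} = 0.6483
Step 3: u-update.
u^{k+1} = 1.9323 + 0.8125 - 0.6483 = 2.0966
Step 4: Primal residual = |0.8125 - 0.6483| = 0.1643


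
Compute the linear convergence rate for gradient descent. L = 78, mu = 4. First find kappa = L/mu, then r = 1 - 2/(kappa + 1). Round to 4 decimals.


Step 1: Compute the condition number.
kappa = L/mu = 78/4 = 19.5
Step 2: Compute the convergence rate.
r = 1 - 2/(kappa + 1) = 1 - 2*mu/(L + mu) = (L - mu)/(L + mu) = 74/82 = 0.9024


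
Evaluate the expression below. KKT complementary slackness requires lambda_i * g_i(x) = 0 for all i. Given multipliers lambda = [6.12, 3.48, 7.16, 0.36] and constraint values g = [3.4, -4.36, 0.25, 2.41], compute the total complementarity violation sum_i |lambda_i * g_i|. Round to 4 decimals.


KKT complementary slackness check:
lambda_1 * g_1 = 6.12 * 3.4 = 20.808
lambda_2 * g_2 = 3.48 * -4.36 = -15.1728
lambda_3 * g_3 = 7.16 * 0.25 = 1.79
lambda_4 * g_4 = 0.36 * 2.41 = 0.8676
Total violation = 20.808 + 15.1728 + 1.79 + 0.8676 = 38.6384


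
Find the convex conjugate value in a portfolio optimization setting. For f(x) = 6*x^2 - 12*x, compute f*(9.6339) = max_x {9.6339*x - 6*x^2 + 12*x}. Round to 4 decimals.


f*(y) = sup_x {y*x - a*x^2 - b*x} = sup_x {(y-b)*x - a*x^2}
FOC: (y - b) - 2a*x = 0 => x* = (y - b)/(2a)
x* = (9.6339 + 12)/(2*6) = 1.8028
f*(9.6339) = (y-b)^2/(4a) = (9.6339 + 12)^2/(4*6)
= 468.0256/24 = 19.5011


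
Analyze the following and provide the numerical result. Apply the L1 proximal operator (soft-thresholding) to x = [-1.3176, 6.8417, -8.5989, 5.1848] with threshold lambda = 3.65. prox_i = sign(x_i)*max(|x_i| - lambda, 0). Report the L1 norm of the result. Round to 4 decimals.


Soft-thresholding with lambda = 3.65:
prox(-1.3176) = sign(-1.3176)*max(|-1.3176| - 3.65, 0) = 0.0
prox(6.8417) = sign(6.8417)*max(|6.8417| - 3.65, 0) = 3.1917
prox(-8.5989) = sign(-8.5989)*max(|-8.5989| - 3.65, 0) = -4.9489
prox(5.1848) = sign(5.1848)*max(|5.1848| - 3.65, 0) = 1.5348
prox(x) = [0.0, 3.1917, -4.9489, 1.5348]
||prox(x)||_1 = 0.0 + 3.1917 + 4.9489 + 1.5348 = 9.6754


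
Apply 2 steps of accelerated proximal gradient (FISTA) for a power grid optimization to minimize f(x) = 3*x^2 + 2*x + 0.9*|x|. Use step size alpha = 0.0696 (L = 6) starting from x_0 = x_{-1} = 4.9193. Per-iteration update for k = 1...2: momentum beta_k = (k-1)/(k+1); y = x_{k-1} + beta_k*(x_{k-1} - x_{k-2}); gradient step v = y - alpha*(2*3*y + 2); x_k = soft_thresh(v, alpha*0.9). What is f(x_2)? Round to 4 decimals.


FISTA on f(x) = 3*x^2 + 2*x + 0.9*|x|
L = 6, alpha = 0.0696
Iteration 1: beta = 0.0, y = 4.9193 + 0.0*(4.9193 - 4.9193) = 4.9193
  grad(y) = 31.5158, v = y - alpha*grad = 2.7258
  prox(v) = soft_thresh(2.7258, 0.0626) = 2.6632
Iteration 2: beta = 0.3333, y = 2.6632 + 0.3333*(2.6632 - 4.9193) = 1.9111
  grad(y) = 13.4667, v = y - alpha*grad = 0.9738
  prox(v) = soft_thresh(0.9738, 0.0626) = 0.9112
f(x_2) = 3*0.9112^2 + 2*0.9112 + 0.9*|0.9112| = 5.1333


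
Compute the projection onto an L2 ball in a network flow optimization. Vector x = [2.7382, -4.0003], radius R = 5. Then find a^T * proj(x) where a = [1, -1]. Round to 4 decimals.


Step 1: Compute ||x|| (intermediates to 6 decimals).
||x|| = sqrt(2.7382^2 + (-4.0003)^2) = 4.847694
Step 2: Project.
Since ||x|| <= R, proj = x (no scaling needed).
proj(x) = [2.7382, -4.0003]
Step 3: Dot product.
a^T * proj(x) = 1*2.7382 - 1*(-4.0003) = 6.7385


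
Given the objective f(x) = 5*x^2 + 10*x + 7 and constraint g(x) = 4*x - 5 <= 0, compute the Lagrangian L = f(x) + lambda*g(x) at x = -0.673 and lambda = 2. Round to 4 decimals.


Step 1: Evaluate f(x).
f(-0.673) = 5*(-0.673)^2 + 10*(-0.673) + 7 = 2.5346
Step 2: Evaluate g(x).
g(-0.673) = 4*-0.673 - 5 = -7.692
Step 3: Compute Lagrangian.
L = 2.5346 + 2*-7.692 = -12.8494


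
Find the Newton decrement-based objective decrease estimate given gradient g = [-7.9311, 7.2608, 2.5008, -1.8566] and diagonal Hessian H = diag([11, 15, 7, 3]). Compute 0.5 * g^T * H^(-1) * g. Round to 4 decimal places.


Step 1: H is diagonal, so H^(-1) * g = [-0.721, 0.4841, 0.3573, -0.6189].
Step 2: g^T H^(-1) g = sum_i g_i^2 / H_ii
  = (-7.9311)^2/11 + (7.2608)^2/15 + (2.5008)^2/7 + (-1.8566)^2/3
  = 5.7184 + 3.5146 + 0.8934 + 1.149 = 11.2754
Step 3: Objective decrease = 0.5 * g^T H^(-1) g = 5.6377


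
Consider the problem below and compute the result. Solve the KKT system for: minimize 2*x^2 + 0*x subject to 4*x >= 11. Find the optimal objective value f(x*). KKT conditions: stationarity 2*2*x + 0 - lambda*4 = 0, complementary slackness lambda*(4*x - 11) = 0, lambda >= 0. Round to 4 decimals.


Step 1: Try lambda = 0 (constraint inactive).
x_unc = 0/(2*2) = 0.0
Check: 4*0.0 = 0.0 < 11 -- violated!
Step 2: Constraint must be active: 4*x = 11
x* = 11/4 = 2.75
lambda = (2*2*2.75 + 0)/4 = 2.75
Step 3: Compute optimal value.
f(x*) = 2*2.75^2 + 0*2.75 = 15.125


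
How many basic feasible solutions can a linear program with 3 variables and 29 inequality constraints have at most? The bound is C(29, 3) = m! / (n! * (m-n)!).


Each vertex corresponds to some choice of n active constraints out of m, so the number of vertices is at most C(m, n) = m! / (n!(m-n)!).
m = 29, n = 3
Numerator: 29 * 28 * 27
Denominator: 3! = 6
C(29, 3) = 3654


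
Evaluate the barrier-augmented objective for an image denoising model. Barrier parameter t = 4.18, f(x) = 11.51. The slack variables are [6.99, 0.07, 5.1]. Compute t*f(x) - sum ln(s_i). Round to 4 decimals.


Step 1: Compute log-barrier.
ln values: [1.9445, -2.6593, 1.6292]
phi = -(1.9445 - 2.6593 + 1.6292) = -0.9145
Step 2: Compute augmented objective.
t*f(x) = 4.18*11.51 = 48.1118
Total = 48.1118 - 0.9145 = 47.1973


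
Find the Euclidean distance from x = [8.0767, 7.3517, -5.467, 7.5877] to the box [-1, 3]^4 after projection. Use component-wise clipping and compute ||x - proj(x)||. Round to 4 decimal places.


Project each component onto [-1, 3].
clip(8.0767) = 3.0, clip(7.3517) = 3.0, clip(-5.467) = -1.0, clip(7.5877) = 3.0
Projection = [3.0, 3.0, -1.0, 3.0]
Squared diffs: [25.7729, 18.9373, 19.9541, 21.047]
Distance = sqrt(85.7113) = 9.258


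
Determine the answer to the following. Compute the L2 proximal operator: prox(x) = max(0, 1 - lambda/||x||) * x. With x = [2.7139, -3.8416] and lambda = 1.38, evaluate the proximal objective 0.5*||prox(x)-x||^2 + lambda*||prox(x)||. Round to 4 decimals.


Step 1: Compute ||x||.
||x|| = 4.7035
Step 2: Compute scaling factor.
scale = max(0, 1 - 1.38/4.7035) = 0.7066
Step 3: prox(x) = [1.9176, -2.7145]
||prox(x)|| = 3.3235
Step 4: Proximal objective.
0.5*||prox-x||^2 = 0.9522
lambda*||prox|| = 4.5864
Total = 5.5387


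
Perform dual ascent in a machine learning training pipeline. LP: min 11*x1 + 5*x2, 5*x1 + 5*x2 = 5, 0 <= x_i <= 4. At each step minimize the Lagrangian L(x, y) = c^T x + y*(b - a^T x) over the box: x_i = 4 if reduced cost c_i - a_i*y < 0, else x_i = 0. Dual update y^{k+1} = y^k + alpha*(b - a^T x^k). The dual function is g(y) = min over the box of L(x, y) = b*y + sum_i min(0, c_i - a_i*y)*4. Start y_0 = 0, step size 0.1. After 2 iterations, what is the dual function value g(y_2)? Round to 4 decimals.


Dual ascent for LP: min 11*x1 + 5*x2, 5*x1 + 5*x2 = 5, 0 <= x_i <= 4
Step 1: y^k = 0.0, reduced costs: (11.0, 5.0)
  x^k = (0.0, 0.0), subgradient = b - a^T x = 5.0
  y^{k+1} = 0.0 + 0.1*5.0 = 0.5
Step 2: y^k = 0.5, reduced costs: (8.5, 2.5)
  x^k = (0.0, 0.0), subgradient = b - a^T x = 5.0
  y^{k+1} = 0.5 + 0.1*5.0 = 1.0
Dual objective at y_2 = 1.0: reduced costs (6.0, 0.0), box minimizer x = (0.0, 0.0)
g(y_2) = b*y + (c1 - a1*y)*x1 + (c2 - a2*y)*x2 = 5*1.0 + 6.0*0.0 + 0.0*0.0 = 5.0 + 0.0 + 0.0 = 5.0


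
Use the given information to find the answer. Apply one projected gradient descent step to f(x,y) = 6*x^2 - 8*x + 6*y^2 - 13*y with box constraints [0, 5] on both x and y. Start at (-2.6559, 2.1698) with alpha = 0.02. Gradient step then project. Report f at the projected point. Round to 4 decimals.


Step 1: Compute gradient at (-2.6559, 2.1698).
grad_x = 2*6*-2.6559 - 8 = -39.8708
grad_y = 2*6*2.1698 - 13 = 13.0376
Step 2: Gradient step.
x_raw = -2.6559 - 0.02*-39.8708 = -1.8585
y_raw = 2.1698 - 0.02*13.0376 = 1.909
Step 3: Project onto [0, 5].
x_proj = clip(-1.8585) = 0.0
y_proj = clip(1.909) = 1.909
Step 4: Evaluate f.
f(0.0, 1.909) = -2.9508


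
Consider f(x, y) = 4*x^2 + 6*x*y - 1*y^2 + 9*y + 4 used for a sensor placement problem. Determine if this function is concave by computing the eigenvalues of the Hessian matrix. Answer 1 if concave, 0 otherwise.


The Hessian of f(x,y) = 4*x^2 + 6*x*y - 1*y^2 + 9*y + 4 is:
H = [[8, 6], [6, -2]]
Trace = 8 - 2 = 6
Determinant = 8*-2 - (6)^2 = -52
Discriminant = (6)^2 - 4*-52 = 244.0
Eigenvalues: lambda_1 = -4.8102, lambda_2 = 10.8102
The function is not concave.

0


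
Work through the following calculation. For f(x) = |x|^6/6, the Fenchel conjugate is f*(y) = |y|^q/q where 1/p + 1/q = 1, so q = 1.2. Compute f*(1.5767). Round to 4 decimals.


The conjugate exponent q satisfies 1/p + 1/q = 1.
p = 6, so q = 6/(6 - 1) = 1.2
|y|^q = 1.5767^1.2 = 1.727
f*(1.5767) = 1.727 / 1.2 = 1.4392


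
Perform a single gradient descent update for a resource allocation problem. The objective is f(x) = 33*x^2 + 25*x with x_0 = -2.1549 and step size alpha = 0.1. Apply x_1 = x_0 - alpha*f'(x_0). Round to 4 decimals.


We compute the gradient at x_0 and apply the update.
f'(x) = 66*x + 25
f'(-2.1549) = 66*-2.1549 + 25 = -117.2234
x_1 = -2.1549 - 0.1*-117.2234 = 9.5674


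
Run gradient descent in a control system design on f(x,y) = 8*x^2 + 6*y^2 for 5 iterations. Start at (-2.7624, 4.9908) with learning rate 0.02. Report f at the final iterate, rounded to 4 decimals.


Gradient descent on f(x,y) = 8*x^2 + 6*y^2.
Starting point: (-2.7624, 4.9908), alpha = 0.02
Step 1: grad_x = 2*8*-2.7624 = -44.1984, grad_y = 2*6*4.9908 = 59.8896
  x_1 = -2.7624 - 0.02*-44.1984 = -1.8784
  y_1 = 4.9908 - 0.02*59.8896 = 3.793
Step 2: grad_x = 2*8*-1.8784 = -30.0549, grad_y = 2*6*3.793 = 45.5161
  x_2 = -1.8784 - 0.02*-30.0549 = -1.2773
  y_2 = 3.793 - 0.02*45.5161 = 2.8827
Step 3: grad_x = 2*8*-1.2773 = -20.4373, grad_y = 2*6*2.8827 = 34.5922
  x_3 = -1.2773 - 0.02*-20.4373 = -0.8686
  y_3 = 2.8827 - 0.02*34.5922 = 2.1908
Step 4: grad_x = 2*8*-0.8686 = -13.8974, grad_y = 2*6*2.1908 = 26.2901
  x_4 = -0.8686 - 0.02*-13.8974 = -0.5906
  y_4 = 2.1908 - 0.02*26.2901 = 1.665
Step 5: grad_x = 2*8*-0.5906 = -9.4502, grad_y = 2*6*1.665 = 19.9805
  x_5 = -0.5906 - 0.02*-9.4502 = -0.4016
  y_5 = 1.665 - 0.02*19.9805 = 1.2654
f(-0.4016, 1.2654) = 8*(-0.4016)^2 + 6*1.2654^2 = 10.8984


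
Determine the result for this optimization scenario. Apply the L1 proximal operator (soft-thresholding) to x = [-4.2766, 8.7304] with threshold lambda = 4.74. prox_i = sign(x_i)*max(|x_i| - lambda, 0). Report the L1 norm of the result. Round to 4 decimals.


Soft-thresholding with lambda = 4.74:
prox(-4.2766) = sign(-4.2766)*max(|-4.2766| - 4.74, 0) = 0.0
prox(8.7304) = sign(8.7304)*max(|8.7304| - 4.74, 0) = 3.9904
prox(x) = [0.0, 3.9904]
||prox(x)||_1 = 0.0 + 3.9904 = 3.9904


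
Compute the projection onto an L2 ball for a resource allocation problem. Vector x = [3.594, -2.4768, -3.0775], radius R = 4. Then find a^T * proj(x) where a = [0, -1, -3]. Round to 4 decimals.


Step 1: Compute ||x|| (intermediates to 6 decimals).
||x|| = sqrt(3.594^2 + (-2.4768)^2 + (-3.0775)^2) = 5.340635
Step 2: Project.
Since ||x|| > R, scale = R/||x|| = 4/5.340635 = 0.748975, proj(x) = scale * x
proj(x) = [2.691816, -1.855061, -2.304971]
Step 3: Dot product.
a^T * proj(x) = 0*2.691816 - 1*(-1.855061) - 3*(-2.304971) = 8.77


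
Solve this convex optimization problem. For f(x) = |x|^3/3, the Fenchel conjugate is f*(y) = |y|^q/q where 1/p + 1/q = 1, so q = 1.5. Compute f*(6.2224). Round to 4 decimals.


The conjugate exponent q satisfies 1/p + 1/q = 1.
p = 3, so q = 3/(3 - 1) = 1.5
|y|^q = 6.2224^1.5 = 15.5216
f*(6.2224) = 15.5216 / 1.5 = 10.3477


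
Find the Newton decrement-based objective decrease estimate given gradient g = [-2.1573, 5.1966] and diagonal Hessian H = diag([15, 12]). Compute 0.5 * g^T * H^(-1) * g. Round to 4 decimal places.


Step 1: H is diagonal, so H^(-1) * g = [-0.1438, 0.4331].
Step 2: g^T H^(-1) g = sum_i g_i^2 / H_ii
  = (-2.1573)^2/15 + (5.1966)^2/12
  = 0.3103 + 2.2504 = 2.5607
Step 3: Objective decrease = 0.5 * g^T H^(-1) g = 1.2803


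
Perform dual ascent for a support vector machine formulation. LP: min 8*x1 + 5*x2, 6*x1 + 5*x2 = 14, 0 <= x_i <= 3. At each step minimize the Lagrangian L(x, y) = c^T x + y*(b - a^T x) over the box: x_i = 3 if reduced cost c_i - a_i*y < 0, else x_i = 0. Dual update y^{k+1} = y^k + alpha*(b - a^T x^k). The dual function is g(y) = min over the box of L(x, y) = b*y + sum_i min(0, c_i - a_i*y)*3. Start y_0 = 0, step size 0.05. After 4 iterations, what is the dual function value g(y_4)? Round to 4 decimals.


Dual ascent for LP: min 8*x1 + 5*x2, 6*x1 + 5*x2 = 14, 0 <= x_i <= 3
Step 1: y^k = 0.0, reduced costs: (8.0, 5.0)
  x^k = (0.0, 0.0), subgradient = b - a^T x = 14.0
  y^{k+1} = 0.0 + 0.05*14.0 = 0.7
Step 2: y^k = 0.7, reduced costs: (3.8, 1.5)
  x^k = (0.0, 0.0), subgradient = b - a^T x = 14.0
  y^{k+1} = 0.7 + 0.05*14.0 = 1.4
Step 3: y^k = 1.4, reduced costs: (-0.4, -2.0)
  x^k = (3.0, 3.0), subgradient = b - a^T x = -19.0
  y^{k+1} = 1.4 + 0.05*-19.0 = 0.45
Step 4: y^k = 0.45, reduced costs: (5.3, 2.75)
  x^k = (0.0, 0.0), subgradient = b - a^T x = 14.0
  y^{k+1} = 0.45 + 0.05*14.0 = 1.15
Dual objective at y_4 = 1.15: reduced costs (1.1, -0.75), box minimizer x = (0.0, 3.0)
g(y_4) = b*y + (c1 - a1*y)*x1 + (c2 - a2*y)*x2 = 14*1.15 + 1.1*0.0 + (-0.75)*3.0 = 16.1 + 0.0 - 2.25 = 13.85


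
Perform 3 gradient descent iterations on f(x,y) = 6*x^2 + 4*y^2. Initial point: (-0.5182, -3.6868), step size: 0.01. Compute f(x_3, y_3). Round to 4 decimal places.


Gradient descent on f(x,y) = 6*x^2 + 4*y^2.
Starting point: (-0.5182, -3.6868), alpha = 0.01
Step 1: grad_x = 2*6*-0.5182 = -6.2184, grad_y = 2*4*-3.6868 = -29.4944
  x_1 = -0.5182 - 0.01*-6.2184 = -0.456
  y_1 = -3.6868 - 0.01*-29.4944 = -3.3919
Step 2: grad_x = 2*6*-0.456 = -5.4722, grad_y = 2*4*-3.3919 = -27.1348
  x_2 = -0.456 - 0.01*-5.4722 = -0.4013
  y_2 = -3.3919 - 0.01*-27.1348 = -3.1205
Step 3: grad_x = 2*6*-0.4013 = -4.8155, grad_y = 2*4*-3.1205 = -24.9641
  x_3 = -0.4013 - 0.01*-4.8155 = -0.3531
  y_3 = -3.1205 - 0.01*-24.9641 = -2.8709
f(-0.3531, -2.8709) = 6*(-0.3531)^2 + 4*(-2.8709)^2 = 33.7157


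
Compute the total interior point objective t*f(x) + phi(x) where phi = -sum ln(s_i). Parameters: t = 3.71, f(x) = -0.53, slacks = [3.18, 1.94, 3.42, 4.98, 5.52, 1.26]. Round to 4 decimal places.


Step 1: Compute log-barrier.
ln values: [1.1569, 0.6627, 1.2296, 1.6054, 1.7084, 0.2311]
phi = -(1.1569 + 0.6627 + 1.2296 + 1.6054 + 1.7084 + 0.2311) = -6.5941
Step 2: Compute augmented objective.
t*f(x) = 3.71*-0.53 = -1.9663
Total = -1.9663 - 6.5941 = -8.5604


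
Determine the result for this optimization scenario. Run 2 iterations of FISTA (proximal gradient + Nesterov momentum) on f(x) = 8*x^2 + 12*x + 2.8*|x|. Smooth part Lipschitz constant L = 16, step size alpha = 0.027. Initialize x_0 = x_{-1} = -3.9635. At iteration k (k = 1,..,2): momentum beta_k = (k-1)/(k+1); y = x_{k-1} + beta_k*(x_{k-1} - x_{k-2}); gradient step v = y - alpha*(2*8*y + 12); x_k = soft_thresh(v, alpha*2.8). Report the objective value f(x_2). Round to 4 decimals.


FISTA on f(x) = 8*x^2 + 12*x + 2.8*|x|
L = 16, alpha = 0.027
Iteration 1: beta = 0.0, y = -3.9635 + 0.0*(-3.9635 + 3.9635) = -3.9635
  grad(y) = -51.416, v = y - alpha*grad = -2.5753
  prox(v) = soft_thresh(-2.5753, 0.0756) = -2.4997
Iteration 2: beta = 0.3333, y = -2.4997 + 0.3333*(-2.4997 + 3.9635) = -2.0117
  grad(y) = -20.1876, v = y - alpha*grad = -1.4667
  prox(v) = soft_thresh(-1.4667, 0.0756) = -1.3911
f(x_2) = 8*(-1.3911)^2 + 12*(-1.3911) + 2.8*|-1.3911| = 2.6826


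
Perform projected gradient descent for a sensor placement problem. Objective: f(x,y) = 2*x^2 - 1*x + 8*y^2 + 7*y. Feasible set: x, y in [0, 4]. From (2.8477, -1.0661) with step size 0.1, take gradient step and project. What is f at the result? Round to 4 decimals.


Step 1: Compute gradient at (2.8477, -1.0661).
grad_x = 2*2*2.8477 - 1 = 10.3908
grad_y = 2*8*-1.0661 + 7 = -10.0576
Step 2: Gradient step.
x_raw = 2.8477 - 0.1*10.3908 = 1.8086
y_raw = -1.0661 - 0.1*-10.0576 = -0.0603
Step 3: Project onto [0, 4].
x_proj = clip(1.8086) = 1.8086
y_proj = clip(-0.0603) = 0.0
Step 4: Evaluate f.
f(1.8086, 0.0) = 4.7336


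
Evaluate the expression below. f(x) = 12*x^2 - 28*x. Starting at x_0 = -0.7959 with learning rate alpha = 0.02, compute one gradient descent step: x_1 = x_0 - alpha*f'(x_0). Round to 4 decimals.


We compute the gradient at x_0 and apply the update.
f'(x) = 24*x - 28
f'(-0.7959) = 24*-0.7959 - 28 = -47.1016
x_1 = -0.7959 - 0.02*-47.1016 = 0.1461


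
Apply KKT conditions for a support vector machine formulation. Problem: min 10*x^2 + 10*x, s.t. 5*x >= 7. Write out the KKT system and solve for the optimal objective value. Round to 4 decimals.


Step 1: Try lambda = 0 (constraint inactive).
x_unc = -10/(2*10) = -0.5
Check: 5*-0.5 = -2.5 < 7 -- violated!
Step 2: Constraint must be active: 5*x = 7
x* = 7/5 = 1.4
lambda = (2*10*1.4 + 10)/5 = 7.6
Step 3: Compute optimal value.
f(x*) = 10*1.4^2 + 10*1.4 = 33.6


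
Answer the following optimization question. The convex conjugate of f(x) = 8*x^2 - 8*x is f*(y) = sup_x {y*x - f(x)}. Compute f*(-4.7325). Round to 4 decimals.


f*(y) = sup_x {y*x - a*x^2 - b*x} = sup_x {(y-b)*x - a*x^2}
FOC: (y - b) - 2a*x = 0 => x* = (y - b)/(2a)
x* = (-4.7325 + 8)/(2*8) = 0.2042
f*(-4.7325) = (y-b)^2/(4a) = (-4.7325 + 8)^2/(4*8)
= 10.6766/32 = 0.3336


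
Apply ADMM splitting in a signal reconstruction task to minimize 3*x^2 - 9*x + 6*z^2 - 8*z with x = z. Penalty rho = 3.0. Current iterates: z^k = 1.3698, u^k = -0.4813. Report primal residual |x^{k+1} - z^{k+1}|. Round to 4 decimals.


ADMM iteration with rho = 3.0, z^k = 1.3698, u^k = -0.4813
Step 1: x-update.
Minimize 3*x^2 - 9*x + (3.0/2)*(x - 1.3698 - 0.4813)^2
FOC: (2*3 + 3.0)*x = 9 + 3.0*(1.3698 + 0.4813)
x^{k+1} = 1.617
Step 2: z-update.
Minimize 6*z^2 - 8*z + (3.0/2)*(1.617 - z - 0.4813)^2
FOC: (2*6 + 3.0)*z = 8 + 3.0*(1.617 - 0.4813)
z^{k+1} = 0.7605
Step 3: u-update.
u^{k+1} = -0.4813 + 1.617 - 0.7605 = 0.3753
Step 4: Primal residual = |1.617 - 0.7605| = 0.8566


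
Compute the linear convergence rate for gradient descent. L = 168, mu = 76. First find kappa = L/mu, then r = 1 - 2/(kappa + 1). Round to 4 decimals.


Step 1: Compute the condition number.
kappa = L/mu = 168/76 = 2.2105
Step 2: Compute the convergence rate.
r = 1 - 2/(kappa + 1) = 1 - 2*mu/(L + mu) = (L - mu)/(L + mu) = 92/244 = 0.377


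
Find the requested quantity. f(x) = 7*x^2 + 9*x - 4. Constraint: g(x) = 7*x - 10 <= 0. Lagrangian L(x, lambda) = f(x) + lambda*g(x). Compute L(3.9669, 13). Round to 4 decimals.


Step 1: Evaluate f(x).
f(3.9669) = 7*3.9669^2 + 9*3.9669 - 4 = 141.8562
Step 2: Evaluate g(x).
g(3.9669) = 7*3.9669 - 10 = 17.7683
Step 3: Compute Lagrangian.
L = 141.8562 + 13*17.7683 = 372.8441


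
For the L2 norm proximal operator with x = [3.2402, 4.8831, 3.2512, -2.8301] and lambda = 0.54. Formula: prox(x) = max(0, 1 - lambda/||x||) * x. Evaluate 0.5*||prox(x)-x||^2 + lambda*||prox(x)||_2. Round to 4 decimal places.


Step 1: Compute ||x||.
||x|| = 7.2748
Step 2: Compute scaling factor.
scale = max(0, 1 - 0.54/7.2748) = 0.9258
Step 3: prox(x) = [2.9997, 4.5206, 3.0099, -2.62]
||prox(x)|| = 6.7348
Step 4: Proximal objective.
0.5*||prox-x||^2 = 0.1458
lambda*||prox|| = 3.6368
Total = 3.7826


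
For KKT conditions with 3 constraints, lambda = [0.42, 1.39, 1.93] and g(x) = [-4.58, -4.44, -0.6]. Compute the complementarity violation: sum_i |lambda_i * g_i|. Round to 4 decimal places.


KKT complementary slackness check:
lambda_1 * g_1 = 0.42 * -4.58 = -1.9236
lambda_2 * g_2 = 1.39 * -4.44 = -6.1716
lambda_3 * g_3 = 1.93 * -0.6 = -1.158
Total violation = 1.9236 + 6.1716 + 1.158 = 9.2532


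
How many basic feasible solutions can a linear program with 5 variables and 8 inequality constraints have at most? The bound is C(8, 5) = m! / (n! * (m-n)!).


Each vertex corresponds to some choice of n active constraints out of m, so the number of vertices is at most C(m, n) = m! / (n!(m-n)!).
m = 8, n = 5
Numerator: 8 * 7 * 6 * 5 * 4
Denominator: 5! = 120
C(8, 5) = 56


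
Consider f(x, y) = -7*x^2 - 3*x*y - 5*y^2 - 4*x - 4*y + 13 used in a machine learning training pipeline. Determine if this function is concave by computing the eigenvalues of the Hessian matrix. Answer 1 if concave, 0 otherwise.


The Hessian of f(x,y) = -7*x^2 - 3*x*y - 5*y^2 - 4*x - 4*y + 13 is:
H = [[-14, -3], [-3, -10]]
Trace = -14 - 10 = -24
Determinant = -14*-10 - (-3)^2 = 131
Discriminant = (-24)^2 - 4*131 = 52.0
Eigenvalues: lambda_1 = -15.6056, lambda_2 = -8.3944
The function is concave.

1


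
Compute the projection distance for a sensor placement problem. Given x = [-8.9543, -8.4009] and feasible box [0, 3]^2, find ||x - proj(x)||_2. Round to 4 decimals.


Project each component onto [0, 3].
clip(-8.9543) = 0.0, clip(-8.4009) = 0.0
Projection = [0.0, 0.0]
Squared diffs: [80.1795, 70.5751]
Distance = sqrt(150.7546) = 12.2782


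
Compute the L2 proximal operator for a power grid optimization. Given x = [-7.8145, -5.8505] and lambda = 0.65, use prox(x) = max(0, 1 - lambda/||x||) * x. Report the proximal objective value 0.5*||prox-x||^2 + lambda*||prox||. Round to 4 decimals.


Step 1: Compute ||x||.
||x|| = 9.7619
Step 2: Compute scaling factor.
scale = max(0, 1 - 0.65/9.7619) = 0.9334
Step 3: prox(x) = [-7.2942, -5.4609]
||prox(x)|| = 9.1119
Step 4: Proximal objective.
0.5*||prox-x||^2 = 0.2113
lambda*||prox|| = 5.9227
Total = 6.134


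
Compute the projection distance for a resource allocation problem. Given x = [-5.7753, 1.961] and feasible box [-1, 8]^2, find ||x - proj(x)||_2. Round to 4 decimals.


Project each component onto [-1, 8].
clip(-5.7753) = -1.0, clip(1.961) = 1.961
Projection = [-1.0, 1.961]
Squared diffs: [22.8035, 0.0]
Distance = sqrt(22.8035) = 4.7753


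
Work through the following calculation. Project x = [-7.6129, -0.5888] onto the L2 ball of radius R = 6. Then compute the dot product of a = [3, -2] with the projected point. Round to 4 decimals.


Step 1: Compute ||x|| (intermediates to 6 decimals).
||x|| = sqrt((-7.6129)^2 + (-0.5888)^2) = 7.635636
Step 2: Project.
Since ||x|| > R, scale = R/||x|| = 6/7.635636 = 0.785789, proj(x) = scale * x
proj(x) = [-5.982133, -0.462673]
Step 3: Dot product.
a^T * proj(x) = 3*(-5.982133) - 2*(-0.462673) = -17.0211


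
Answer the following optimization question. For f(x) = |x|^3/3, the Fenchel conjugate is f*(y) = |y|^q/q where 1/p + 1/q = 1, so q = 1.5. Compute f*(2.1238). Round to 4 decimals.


The conjugate exponent q satisfies 1/p + 1/q = 1.
p = 3, so q = 3/(3 - 1) = 1.5
|y|^q = 2.1238^1.5 = 3.0951
f*(2.1238) = 3.0951 / 1.5 = 2.0634


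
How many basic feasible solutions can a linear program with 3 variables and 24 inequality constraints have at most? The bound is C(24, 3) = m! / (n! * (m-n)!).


Each vertex corresponds to some choice of n active constraints out of m, so the number of vertices is at most C(m, n) = m! / (n!(m-n)!).
m = 24, n = 3
Numerator: 24 * 23 * 22
Denominator: 3! = 6
C(24, 3) = 2024


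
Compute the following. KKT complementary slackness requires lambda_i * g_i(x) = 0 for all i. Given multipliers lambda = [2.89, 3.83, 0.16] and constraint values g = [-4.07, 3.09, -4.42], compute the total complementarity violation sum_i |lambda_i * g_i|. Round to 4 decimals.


KKT complementary slackness check:
lambda_1 * g_1 = 2.89 * -4.07 = -11.7623
lambda_2 * g_2 = 3.83 * 3.09 = 11.8347
lambda_3 * g_3 = 0.16 * -4.42 = -0.7072
Total violation = 11.7623 + 11.8347 + 0.7072 = 24.3042


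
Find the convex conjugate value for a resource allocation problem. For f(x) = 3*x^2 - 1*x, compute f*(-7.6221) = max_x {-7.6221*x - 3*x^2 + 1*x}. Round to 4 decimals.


f*(y) = sup_x {y*x - a*x^2 - b*x} = sup_x {(y-b)*x - a*x^2}
FOC: (y - b) - 2a*x = 0 => x* = (y - b)/(2a)
x* = (-7.6221 + 1)/(2*3) = -1.1037
f*(-7.6221) = (y-b)^2/(4a) = (-7.6221 + 1)^2/(4*3)
= 43.8522/12 = 3.6544


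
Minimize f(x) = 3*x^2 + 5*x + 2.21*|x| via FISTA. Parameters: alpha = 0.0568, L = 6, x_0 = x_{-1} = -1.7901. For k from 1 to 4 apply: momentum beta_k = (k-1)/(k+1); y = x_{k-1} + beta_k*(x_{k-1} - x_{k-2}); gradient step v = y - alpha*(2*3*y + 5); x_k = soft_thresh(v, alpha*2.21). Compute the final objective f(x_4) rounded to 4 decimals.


FISTA on f(x) = 3*x^2 + 5*x + 2.21*|x|
L = 6, alpha = 0.0568
Iteration 1: beta = 0.0, y = -1.7901 + 0.0*(-1.7901 + 1.7901) = -1.7901
  grad(y) = -5.7406, v = y - alpha*grad = -1.464
  prox(v) = soft_thresh(-1.464, 0.1255) = -1.3385
Iteration 2: beta = 0.3333, y = -1.3385 + 0.3333*(-1.3385 + 1.7901) = -1.188
  grad(y) = -2.1278, v = y - alpha*grad = -1.0671
  prox(v) = soft_thresh(-1.0671, 0.1255) = -0.9416
Iteration 3: beta = 0.5, y = -0.9416 + 0.5*(-0.9416 + 1.3385) = -0.7431
  grad(y) = 0.5413, v = y - alpha*grad = -0.7739
  prox(v) = soft_thresh(-0.7739, 0.1255) = -0.6483
Iteration 4: beta = 0.6, y = -0.6483 + 0.6*(-0.6483 + 0.9416) = -0.4724
  grad(y) = 2.1656, v = y - alpha*grad = -0.5954
  prox(v) = soft_thresh(-0.5954, 0.1255) = -0.4699
f(x_4) = 3*(-0.4699)^2 + 5*(-0.4699) + 2.21*|-0.4699| = -0.6486


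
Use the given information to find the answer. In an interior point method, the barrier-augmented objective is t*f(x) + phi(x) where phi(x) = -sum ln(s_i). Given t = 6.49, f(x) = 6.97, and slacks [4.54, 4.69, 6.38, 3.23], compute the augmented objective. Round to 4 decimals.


Step 1: Compute log-barrier.
ln values: [1.5129, 1.5454, 1.8532, 1.1725]
phi = -(1.5129 + 1.5454 + 1.8532 + 1.1725) = -6.084
Step 2: Compute augmented objective.
t*f(x) = 6.49*6.97 = 45.2353
Total = 45.2353 - 6.084 = 39.1513


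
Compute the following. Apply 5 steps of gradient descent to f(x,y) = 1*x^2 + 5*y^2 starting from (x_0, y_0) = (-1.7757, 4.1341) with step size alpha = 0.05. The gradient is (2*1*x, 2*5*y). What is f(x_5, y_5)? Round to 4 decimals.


Gradient descent on f(x,y) = 1*x^2 + 5*y^2.
Starting point: (-1.7757, 4.1341), alpha = 0.05
Step 1: grad_x = 2*1*-1.7757 = -3.5514, grad_y = 2*5*4.1341 = 41.341
  x_1 = -1.7757 - 0.05*-3.5514 = -1.5981
  y_1 = 4.1341 - 0.05*41.341 = 2.0671
Step 2: grad_x = 2*1*-1.5981 = -3.1963, grad_y = 2*5*2.0671 = 20.6705
  x_2 = -1.5981 - 0.05*-3.1963 = -1.4383
  y_2 = 2.0671 - 0.05*20.6705 = 1.0335
Step 3: grad_x = 2*1*-1.4383 = -2.8766, grad_y = 2*5*1.0335 = 10.3353
  x_3 = -1.4383 - 0.05*-2.8766 = -1.2945
  y_3 = 1.0335 - 0.05*10.3353 = 0.5168
Step 4: grad_x = 2*1*-1.2945 = -2.589, grad_y = 2*5*0.5168 = 5.1676
  x_4 = -1.2945 - 0.05*-2.589 = -1.165
  y_4 = 0.5168 - 0.05*5.1676 = 0.2584
Step 5: grad_x = 2*1*-1.165 = -2.3301, grad_y = 2*5*0.2584 = 2.5838
  x_5 = -1.165 - 0.05*-2.3301 = -1.0485
  y_5 = 0.2584 - 0.05*2.5838 = 0.1292
f(-1.0485, 0.1292) = 1*(-1.0485)^2 + 5*0.1292^2 = 1.1829


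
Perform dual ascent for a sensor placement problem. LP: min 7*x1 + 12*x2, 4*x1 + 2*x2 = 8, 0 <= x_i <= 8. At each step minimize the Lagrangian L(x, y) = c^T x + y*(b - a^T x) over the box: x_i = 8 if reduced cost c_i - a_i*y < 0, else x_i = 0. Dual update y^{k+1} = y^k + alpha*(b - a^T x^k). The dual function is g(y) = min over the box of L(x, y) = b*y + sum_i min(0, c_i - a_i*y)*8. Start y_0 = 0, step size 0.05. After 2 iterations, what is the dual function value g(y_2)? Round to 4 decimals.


Dual ascent for LP: min 7*x1 + 12*x2, 4*x1 + 2*x2 = 8, 0 <= x_i <= 8
Step 1: y^k = 0.0, reduced costs: (7.0, 12.0)
  x^k = (0.0, 0.0), subgradient = b - a^T x = 8.0
  y^{k+1} = 0.0 + 0.05*8.0 = 0.4
Step 2: y^k = 0.4, reduced costs: (5.4, 11.2)
  x^k = (0.0, 0.0), subgradient = b - a^T x = 8.0
  y^{k+1} = 0.4 + 0.05*8.0 = 0.8
Dual objective at y_2 = 0.8: reduced costs (3.8, 10.4), box minimizer x = (0.0, 0.0)
g(y_2) = b*y + (c1 - a1*y)*x1 + (c2 - a2*y)*x2 = 8*0.8 + 3.8*0.0 + 10.4*0.0 = 6.4 + 0.0 + 0.0 = 6.4


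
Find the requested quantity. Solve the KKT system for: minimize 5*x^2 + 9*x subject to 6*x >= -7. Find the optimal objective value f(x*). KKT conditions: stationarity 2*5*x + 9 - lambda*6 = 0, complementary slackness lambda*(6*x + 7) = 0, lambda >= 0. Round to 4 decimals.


Step 1: Try lambda = 0 (constraint inactive).
Stationarity: 2*5*x + 9 = 0
x* = -9/(2*5) = -0.9
Check constraint: 6*-0.9 = -5.4 >= -7 -- satisfied.
Step 2: Compute optimal value.
f(x*) = 5*(-0.9)^2 + 9*(-0.9) = -4.05


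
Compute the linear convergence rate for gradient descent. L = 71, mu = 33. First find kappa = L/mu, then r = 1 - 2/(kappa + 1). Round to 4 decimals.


Step 1: Compute the condition number.
kappa = L/mu = 71/33 = 2.1515
Step 2: Compute the convergence rate.
r = 1 - 2/(kappa + 1) = 1 - 2*mu/(L + mu) = (L - mu)/(L + mu) = 38/104 = 0.3654


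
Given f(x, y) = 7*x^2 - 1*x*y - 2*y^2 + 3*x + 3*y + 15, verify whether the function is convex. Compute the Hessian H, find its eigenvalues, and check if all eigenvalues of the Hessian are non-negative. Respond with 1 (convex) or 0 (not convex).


The Hessian of f(x,y) = 7*x^2 - 1*x*y - 2*y^2 + 3*x + 3*y + 15 is:
H = [[14, -1], [-1, -4]]
Trace = 14 - 4 = 10
Determinant = 14*-4 - (-1)^2 = -57
Discriminant = (10)^2 - 4*-57 = 328.0
Eigenvalues: lambda_1 = -4.0554, lambda_2 = 14.0554
The function is not convex.

0


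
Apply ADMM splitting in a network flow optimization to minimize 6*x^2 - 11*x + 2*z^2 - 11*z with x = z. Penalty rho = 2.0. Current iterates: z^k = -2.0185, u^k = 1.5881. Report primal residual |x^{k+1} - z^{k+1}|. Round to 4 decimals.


ADMM iteration with rho = 2.0, z^k = -2.0185, u^k = 1.5881
Step 1: x-update.
Minimize 6*x^2 - 11*x + (2.0/2)*(x + 2.0185 + 1.5881)^2
FOC: (2*6 + 2.0)*x = 11 + 2.0*(-2.0185 - 1.5881)
x^{k+1} = 0.2705
Step 2: z-update.
Minimize 2*z^2 - 11*z + (2.0/2)*(0.2705 - z + 1.5881)^2
FOC: (2*2 + 2.0)*z = 11 + 2.0*(0.2705 + 1.5881)
z^{k+1} = 2.4529
Step 3: u-update.
u^{k+1} = 1.5881 + 0.2705 - 2.4529 = -0.5943
Step 4: Primal residual = |0.2705 - 2.4529| = 2.1824


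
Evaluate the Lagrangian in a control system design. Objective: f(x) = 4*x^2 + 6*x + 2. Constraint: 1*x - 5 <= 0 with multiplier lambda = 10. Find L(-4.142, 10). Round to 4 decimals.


Step 1: Evaluate f(x).
f(-4.142) = 4*(-4.142)^2 + 6*(-4.142) + 2 = 45.7727
Step 2: Evaluate g(x).
g(-4.142) = 1*-4.142 - 5 = -9.142
Step 3: Compute Lagrangian.
L = 45.7727 + 10*-9.142 = -45.6473


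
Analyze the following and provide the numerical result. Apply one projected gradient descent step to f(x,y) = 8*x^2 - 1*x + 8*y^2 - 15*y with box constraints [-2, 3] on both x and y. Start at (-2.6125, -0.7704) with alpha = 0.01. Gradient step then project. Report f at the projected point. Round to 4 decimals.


Step 1: Compute gradient at (-2.6125, -0.7704).
grad_x = 2*8*-2.6125 - 1 = -42.8
grad_y = 2*8*-0.7704 - 15 = -27.3264
Step 2: Gradient step.
x_raw = -2.6125 - 0.01*-42.8 = -2.1845
y_raw = -0.7704 - 0.01*-27.3264 = -0.4971
Step 3: Project onto [-2, 3].
x_proj = clip(-2.1845) = -2.0
y_proj = clip(-0.4971) = -0.4971
Step 4: Evaluate f.
f(-2.0, -0.4971) = 43.4342


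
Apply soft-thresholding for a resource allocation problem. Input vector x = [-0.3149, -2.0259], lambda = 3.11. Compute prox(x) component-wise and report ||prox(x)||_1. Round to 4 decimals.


Soft-thresholding with lambda = 3.11:
prox(-0.3149) = sign(-0.3149)*max(|-0.3149| - 3.11, 0) = 0.0
prox(-2.0259) = sign(-2.0259)*max(|-2.0259| - 3.11, 0) = 0.0
prox(x) = [0.0, 0.0]
||prox(x)||_1 = 0.0 + 0.0 = 0.0


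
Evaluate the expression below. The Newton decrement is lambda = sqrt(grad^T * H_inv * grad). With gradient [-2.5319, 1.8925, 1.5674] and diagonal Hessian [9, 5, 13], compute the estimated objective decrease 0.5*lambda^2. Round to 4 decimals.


Step 1: H is diagonal, so H^(-1) * g = [-0.2813, 0.3785, 0.1206].
Step 2: g^T H^(-1) g = sum_i g_i^2 / H_ii
  = (-2.5319)^2/9 + (1.8925)^2/5 + (1.5674)^2/13
  = 0.7123 + 0.7163 + 0.189 = 1.6176
Step 3: Objective decrease = 0.5 * g^T H^(-1) g = 0.8088


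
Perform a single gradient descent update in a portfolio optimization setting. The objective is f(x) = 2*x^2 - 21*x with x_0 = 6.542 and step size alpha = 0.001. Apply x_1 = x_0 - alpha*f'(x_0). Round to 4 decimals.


We compute the gradient at x_0 and apply the update.
f'(x) = 4*x - 21
f'(6.542) = 4*6.542 - 21 = 5.168
x_1 = 6.542 - 0.001*5.168 = 6.5368


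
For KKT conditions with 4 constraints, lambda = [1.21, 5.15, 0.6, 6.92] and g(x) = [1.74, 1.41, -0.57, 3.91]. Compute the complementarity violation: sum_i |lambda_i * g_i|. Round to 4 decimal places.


KKT complementary slackness check:
lambda_1 * g_1 = 1.21 * 1.74 = 2.1054
lambda_2 * g_2 = 5.15 * 1.41 = 7.2615
lambda_3 * g_3 = 0.6 * -0.57 = -0.342
lambda_4 * g_4 = 6.92 * 3.91 = 27.0572
Total violation = 2.1054 + 7.2615 + 0.342 + 27.0572 = 36.7661
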